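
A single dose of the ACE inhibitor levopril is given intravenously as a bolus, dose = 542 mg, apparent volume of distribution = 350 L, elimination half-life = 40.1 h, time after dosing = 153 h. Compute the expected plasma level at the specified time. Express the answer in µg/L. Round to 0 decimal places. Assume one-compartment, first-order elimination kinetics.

C₀ = Dose / Vd = 542.0 / 350 = 1.549 mg/L
k = ln2 / t½ = 0.693147 / 40.1 = 0.01729 h⁻¹
C = C₀ · e^(−k·t) = 1.549 × e^(−0.01729 × 153)
  = 1.549 × 0.07098 = 0.1099 mg/L
Convert: 0.1099 mg/L × 1000 = 109.9 µg/L

110 µg/L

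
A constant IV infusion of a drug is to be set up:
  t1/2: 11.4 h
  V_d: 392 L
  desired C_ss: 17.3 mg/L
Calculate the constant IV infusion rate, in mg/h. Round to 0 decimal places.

412 mg/h

k = ln2 / t½ = 0.693147 / 11.4 = 0.06080 h⁻¹
CL = k × Vd = 0.06080 × 392 = 23.83 L/h
At steady state, infusion rate R₀ = Css × CL = 17.3 × 23.83 = 412.3 mg/h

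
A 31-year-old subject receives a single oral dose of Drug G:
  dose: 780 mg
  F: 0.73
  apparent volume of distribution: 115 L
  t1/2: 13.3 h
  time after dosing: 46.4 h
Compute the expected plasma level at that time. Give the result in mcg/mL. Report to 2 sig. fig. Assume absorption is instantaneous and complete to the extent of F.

Amount reaching circulation = F × Dose = 0.73 × 780.0 = 569.4 mg
C₀ = F·Dose / Vd = 569.4 / 115 = 4.951 mg/L
k = ln2 / t½ = 0.693147 / 13.3 = 0.05212 h⁻¹
C = C₀ · e^(−k·t) = 4.951 × e^(−0.05212 × 46.4)
  = 4.951 × 0.08907 = 0.4410 mg/L
(0.4410 mg/L = 0.4410 mcg/mL)

0.44 mcg/mL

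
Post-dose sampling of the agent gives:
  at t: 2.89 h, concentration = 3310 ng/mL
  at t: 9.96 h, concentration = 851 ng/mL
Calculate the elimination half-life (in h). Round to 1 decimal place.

3.6 h

k = ln(C₁/C₂) / (t₂ − t₁) = ln(3310/851) / (9.96 − 2.89)
  = 1.358 / 7.070 = 0.1921 h⁻¹
t½ = ln2 / k = 0.693147 / 0.1921 = 3.608 h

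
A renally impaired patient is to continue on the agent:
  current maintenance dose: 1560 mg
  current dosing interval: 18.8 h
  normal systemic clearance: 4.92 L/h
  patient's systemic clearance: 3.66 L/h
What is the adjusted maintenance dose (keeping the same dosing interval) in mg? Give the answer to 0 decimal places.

To keep the same average steady-state level, dosing rate must scale with clearance.
CL ratio = 3.66 / 4.92 = 0.7439
New dose (same interval) = 1560 × 0.7439 = 1160 mg

1160 mg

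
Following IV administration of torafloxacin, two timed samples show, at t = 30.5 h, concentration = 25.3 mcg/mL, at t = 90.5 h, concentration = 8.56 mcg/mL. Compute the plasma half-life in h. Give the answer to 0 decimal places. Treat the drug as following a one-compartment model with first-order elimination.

k = ln(C₁/C₂) / (t₂ − t₁) = ln(25.3/8.56) / (90.5 − 30.5)
  = 1.084 / 60.00 = 0.01807 h⁻¹
t½ = ln2 / k = 0.693147 / 0.01807 = 38.36 h

38 h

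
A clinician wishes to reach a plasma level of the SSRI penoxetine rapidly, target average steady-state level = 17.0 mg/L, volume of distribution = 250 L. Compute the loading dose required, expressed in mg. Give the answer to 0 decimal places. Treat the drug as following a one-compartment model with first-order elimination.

LD = Css × Vd = 17.0 × 250 = 4250 mg

4250 mg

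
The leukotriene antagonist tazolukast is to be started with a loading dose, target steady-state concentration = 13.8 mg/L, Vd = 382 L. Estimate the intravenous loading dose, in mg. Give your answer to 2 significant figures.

5300 mg

LD = Css × Vd = 13.8 × 382 = 5272 mg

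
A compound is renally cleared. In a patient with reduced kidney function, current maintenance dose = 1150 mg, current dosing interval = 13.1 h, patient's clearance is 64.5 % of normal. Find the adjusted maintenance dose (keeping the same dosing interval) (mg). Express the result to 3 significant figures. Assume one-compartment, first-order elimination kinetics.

742 mg

To keep the same average steady-state level, dosing rate must scale with clearance.
CL ratio = 64.5 / 100 = 0.6450
New dose (same interval) = 1150 × 0.6450 = 741.8 mg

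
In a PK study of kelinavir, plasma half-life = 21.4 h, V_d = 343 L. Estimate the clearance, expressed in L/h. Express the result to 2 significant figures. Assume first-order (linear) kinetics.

11 L/h

k = ln2 / t½ = 0.693147 / 21.4 = 0.03239 h⁻¹
CL = k × Vd = 0.03239 × 343 = 11.11 L/h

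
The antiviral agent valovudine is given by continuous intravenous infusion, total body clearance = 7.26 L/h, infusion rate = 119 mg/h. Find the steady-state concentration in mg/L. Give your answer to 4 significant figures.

16.39 mg/L

At steady state Css = R₀ / CL = 119 / 7.260 = 16.39 mg/L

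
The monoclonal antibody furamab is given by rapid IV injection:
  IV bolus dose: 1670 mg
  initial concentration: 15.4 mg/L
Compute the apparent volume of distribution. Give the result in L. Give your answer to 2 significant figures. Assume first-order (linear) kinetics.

Vd = Dose / C₀ = 1670 / 15.4 = 108.4 L

110 L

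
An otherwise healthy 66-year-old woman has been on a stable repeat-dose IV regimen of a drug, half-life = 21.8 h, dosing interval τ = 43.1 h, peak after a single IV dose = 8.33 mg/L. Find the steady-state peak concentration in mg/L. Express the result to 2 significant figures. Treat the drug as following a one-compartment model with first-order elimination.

k = ln2 / t½ = 0.693147 / 21.8 = 0.03180 h⁻¹
e^(−kτ) = e^(−0.03180 × 43.1) = 0.2540
Accumulation ratio R = 1 / (1 − e^(−kτ)) = 1 / (1 − 0.2540) = 1.340
Steady-state peak = C₀ × R = 8.33 × 1.340 = 11.16 mg/L

11 mg/L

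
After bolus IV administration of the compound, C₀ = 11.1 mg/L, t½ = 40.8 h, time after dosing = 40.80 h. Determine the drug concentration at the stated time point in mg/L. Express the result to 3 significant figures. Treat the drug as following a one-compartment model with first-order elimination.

5.55 mg/L

k = ln2 / t½ = 0.693147 / 40.8 = 0.01699 h⁻¹
t / t½ = 40.80 / 40.8 = 1 half-lives
C = C₀ × (1/2)^1 = 11.10 × 0.5000 = 5.550 mg/L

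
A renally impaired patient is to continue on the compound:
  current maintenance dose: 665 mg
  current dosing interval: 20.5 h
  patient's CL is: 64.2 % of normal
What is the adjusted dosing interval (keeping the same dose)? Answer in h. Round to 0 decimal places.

To keep the same average steady-state level, dosing rate must scale with clearance.
CL ratio = 64.2 / 100 = 0.6420
New interval (same dose) = 20.5 / 0.6420 = 31.93 h

32 h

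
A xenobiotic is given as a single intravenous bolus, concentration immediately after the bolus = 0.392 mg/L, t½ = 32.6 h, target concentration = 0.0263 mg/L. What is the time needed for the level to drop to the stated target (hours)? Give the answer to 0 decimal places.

k = ln2 / t½ = 0.693147 / 32.6 = 0.02126 h⁻¹
t = ln(C₀ / C) / k = ln(0.3920 / 0.0263) / 0.02126
  = ln(14.90) / 0.02126 = 2.701 / 0.02126 = 127.0 h

127 h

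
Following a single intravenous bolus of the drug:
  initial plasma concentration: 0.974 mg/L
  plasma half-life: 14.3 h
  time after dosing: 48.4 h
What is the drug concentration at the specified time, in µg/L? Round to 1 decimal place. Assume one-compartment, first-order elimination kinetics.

k = ln2 / t½ = 0.693147 / 14.3 = 0.04847 h⁻¹
C = C₀ · e^(−k·t) = 0.9740 × e^(−0.04847 × 48.4)
  = 0.9740 × 0.09576 = 0.09327 mg/L
Convert: 0.09327 mg/L × 1000 = 93.27 µg/L

93.3 µg/L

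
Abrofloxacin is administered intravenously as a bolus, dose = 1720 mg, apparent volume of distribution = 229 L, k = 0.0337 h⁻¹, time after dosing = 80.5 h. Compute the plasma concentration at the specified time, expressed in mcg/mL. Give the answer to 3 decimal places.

C₀ = Dose / Vd = 1720 / 229 = 7.511 mg/L
C = C₀ · e^(−k·t) = 7.511 × e^(−0.03370 × 80.5)
  = 7.511 × 0.06635 = 0.4984 mg/L
(0.4984 mg/L = 0.4984 mcg/mL)

0.498 mcg/mL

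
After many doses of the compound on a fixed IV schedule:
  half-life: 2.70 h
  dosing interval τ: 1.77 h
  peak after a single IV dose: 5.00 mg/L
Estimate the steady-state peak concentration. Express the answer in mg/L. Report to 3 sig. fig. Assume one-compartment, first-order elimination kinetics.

13.7 mg/L

k = ln2 / t½ = 0.693147 / 2.70 = 0.2567 h⁻¹
e^(−kτ) = e^(−0.2567 × 1.77) = 0.6349
Accumulation ratio R = 1 / (1 − e^(−kτ)) = 1 / (1 − 0.6349) = 2.739
Steady-state peak = C₀ × R = 5.00 × 2.739 = 13.70 mg/L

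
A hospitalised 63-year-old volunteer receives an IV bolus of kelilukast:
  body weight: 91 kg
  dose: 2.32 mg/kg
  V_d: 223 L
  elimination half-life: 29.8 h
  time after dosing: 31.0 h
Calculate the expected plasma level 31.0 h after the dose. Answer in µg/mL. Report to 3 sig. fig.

0.460 µg/mL

Total dose = 2.32 × 91 = 211.1 mg
C₀ = Dose / Vd = 211.1 / 223 = 0.9466 mg/L
k = ln2 / t½ = 0.693147 / 29.8 = 0.02326 h⁻¹
C = C₀ · e^(−k·t) = 0.9466 × e^(−0.02326 × 31.0)
  = 0.9466 × 0.4862 = 0.4602 mg/L
(0.4602 mg/L = 0.4602 µg/mL)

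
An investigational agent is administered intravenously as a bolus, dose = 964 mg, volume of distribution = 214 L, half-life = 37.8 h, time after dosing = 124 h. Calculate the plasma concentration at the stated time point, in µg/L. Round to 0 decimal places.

C₀ = Dose / Vd = 964.0 / 214 = 4.505 mg/L
k = ln2 / t½ = 0.693147 / 37.8 = 0.01834 h⁻¹
C = C₀ · e^(−k·t) = 4.505 × e^(−0.01834 × 124)
  = 4.505 × 0.1029 = 0.4636 mg/L
Convert: 0.4636 mg/L × 1000 = 463.6 µg/L

464 µg/L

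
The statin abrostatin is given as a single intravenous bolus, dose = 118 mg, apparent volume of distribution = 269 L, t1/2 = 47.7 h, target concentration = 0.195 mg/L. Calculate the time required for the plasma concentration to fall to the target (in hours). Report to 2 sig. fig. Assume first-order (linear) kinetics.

56 h

C₀ = Dose / Vd = 118.0 / 269 = 0.4387 mg/L
k = ln2 / t½ = 0.693147 / 47.7 = 0.01453 h⁻¹
t = ln(C₀ / C) / k = ln(0.4387 / 0.195) / 0.01453
  = ln(2.250) / 0.01453 = 0.8109 / 0.01453 = 55.81 h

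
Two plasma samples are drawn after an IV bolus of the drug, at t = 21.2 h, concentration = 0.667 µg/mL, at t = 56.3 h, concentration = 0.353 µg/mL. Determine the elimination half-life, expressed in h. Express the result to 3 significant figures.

k = ln(C₁/C₂) / (t₂ − t₁) = ln(0.667/0.353) / (56.3 − 21.2)
  = 0.6363 / 35.10 = 0.01813 h⁻¹
t½ = ln2 / k = 0.693147 / 0.01813 = 38.23 h

38.2 h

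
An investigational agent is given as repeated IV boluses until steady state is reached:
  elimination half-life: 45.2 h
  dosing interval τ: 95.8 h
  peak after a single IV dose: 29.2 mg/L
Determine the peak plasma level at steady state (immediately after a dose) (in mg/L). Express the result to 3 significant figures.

37.9 mg/L

k = ln2 / t½ = 0.693147 / 45.2 = 0.01534 h⁻¹
e^(−kτ) = e^(−0.01534 × 95.8) = 0.2300
Accumulation ratio R = 1 / (1 − e^(−kτ)) = 1 / (1 − 0.2300) = 1.299
Steady-state peak = C₀ × R = 29.2 × 1.299 = 37.93 mg/L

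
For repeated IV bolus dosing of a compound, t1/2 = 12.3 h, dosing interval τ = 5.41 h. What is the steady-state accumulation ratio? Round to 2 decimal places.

k = ln2 / t½ = 0.693147 / 12.3 = 0.05635 h⁻¹
e^(−kτ) = e^(−0.05635 × 5.41) = 0.7372
Accumulation ratio R = 1 / (1 − e^(−kτ)) = 1 / (1 − 0.7372) = 3.805

3.81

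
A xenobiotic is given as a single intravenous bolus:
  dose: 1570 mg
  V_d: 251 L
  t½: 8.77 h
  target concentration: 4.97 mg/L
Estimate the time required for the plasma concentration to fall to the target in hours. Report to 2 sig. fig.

C₀ = Dose / Vd = 1570 / 251 = 6.255 mg/L
k = ln2 / t½ = 0.693147 / 8.77 = 0.07904 h⁻¹
t = ln(C₀ / C) / k = ln(6.255 / 4.97) / 0.07904
  = ln(1.259) / 0.07904 = 0.2303 / 0.07904 = 2.914 h

2.9 h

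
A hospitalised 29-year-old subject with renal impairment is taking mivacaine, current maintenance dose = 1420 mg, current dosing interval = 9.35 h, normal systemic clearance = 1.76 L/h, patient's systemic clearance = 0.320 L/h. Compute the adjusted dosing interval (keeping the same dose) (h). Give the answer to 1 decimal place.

51.4 h

To keep the same average steady-state level, dosing rate must scale with clearance.
CL ratio = 0.320 / 1.76 = 0.1818
New interval (same dose) = 9.35 / 0.1818 = 51.43 h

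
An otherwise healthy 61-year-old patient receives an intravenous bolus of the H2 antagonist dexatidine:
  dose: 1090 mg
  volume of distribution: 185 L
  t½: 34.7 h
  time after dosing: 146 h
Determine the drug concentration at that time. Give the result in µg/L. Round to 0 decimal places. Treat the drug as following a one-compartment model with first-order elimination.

319 µg/L

C₀ = Dose / Vd = 1090 / 185 = 5.892 mg/L
k = ln2 / t½ = 0.693147 / 34.7 = 0.01998 h⁻¹
C = C₀ · e^(−k·t) = 5.892 × e^(−0.01998 × 146)
  = 5.892 × 0.05409 = 0.3187 mg/L
Convert: 0.3187 mg/L × 1000 = 318.7 µg/L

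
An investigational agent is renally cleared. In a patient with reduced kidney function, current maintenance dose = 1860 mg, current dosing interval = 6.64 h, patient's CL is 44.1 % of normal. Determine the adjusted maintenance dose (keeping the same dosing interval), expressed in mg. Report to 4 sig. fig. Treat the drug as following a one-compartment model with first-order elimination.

820.3 mg

To keep the same average steady-state level, dosing rate must scale with clearance.
CL ratio = 44.1 / 100 = 0.4410
New dose (same interval) = 1860 × 0.4410 = 820.3 mg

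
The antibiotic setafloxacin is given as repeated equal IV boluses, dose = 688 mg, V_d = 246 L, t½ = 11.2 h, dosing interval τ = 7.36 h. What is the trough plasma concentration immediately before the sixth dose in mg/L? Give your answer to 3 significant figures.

4.35 mg/L

C₀ per dose = Dose / Vd = 688 / 246 = 2.797 mg/L
k = ln2 / t½ = 0.693147 / 11.2 = 0.06189 h⁻¹
Fraction remaining after one interval: r = e^(−kτ) = e^(−0.06189 × 7.36) = 0.6341
Before dose 6, 5 doses have been given (aged 1τ, 2τ, 3τ, 4τ, 5τ).
C_trough = C₀ × (r + r² + … + r^5) = C₀ × r(1−r^5)/(1−r)
        = 2.797 × 0.6341 × (1 − 0.1025) / (1 − 0.6341) = 4.350 mg/L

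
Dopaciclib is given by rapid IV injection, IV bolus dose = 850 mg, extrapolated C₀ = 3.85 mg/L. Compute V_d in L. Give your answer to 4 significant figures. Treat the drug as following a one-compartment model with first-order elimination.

220.8 L

Vd = Dose / C₀ = 850.0 / 3.85 = 220.8 L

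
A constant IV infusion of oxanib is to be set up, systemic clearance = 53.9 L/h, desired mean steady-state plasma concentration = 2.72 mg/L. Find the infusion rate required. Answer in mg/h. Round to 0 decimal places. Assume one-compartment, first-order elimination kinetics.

147 mg/h

At steady state, infusion rate R₀ = Css × CL = 2.72 × 53.90 = 146.6 mg/h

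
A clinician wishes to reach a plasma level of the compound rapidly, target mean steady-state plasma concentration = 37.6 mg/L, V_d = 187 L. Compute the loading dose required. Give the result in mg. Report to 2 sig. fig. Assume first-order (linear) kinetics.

7000 mg

LD = Css × Vd = 37.6 × 187 = 7031 mg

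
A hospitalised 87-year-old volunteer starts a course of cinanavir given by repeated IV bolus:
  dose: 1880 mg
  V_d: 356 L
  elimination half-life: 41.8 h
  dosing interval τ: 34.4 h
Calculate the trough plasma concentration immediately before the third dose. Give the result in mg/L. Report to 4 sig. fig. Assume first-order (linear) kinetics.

C₀ per dose = Dose / Vd = 1880 / 356 = 5.281 mg/L
k = ln2 / t½ = 0.693147 / 41.8 = 0.01658 h⁻¹
Fraction remaining after one interval: r = e^(−kτ) = e^(−0.01658 × 34.4) = 0.5653
Before dose 3, 2 doses have been given (aged 1τ, 2τ).
C_trough = C₀ × (r + r²) = 5.281 × (0.5653 + 0.3196) = 4.673 mg/L

4.673 mg/L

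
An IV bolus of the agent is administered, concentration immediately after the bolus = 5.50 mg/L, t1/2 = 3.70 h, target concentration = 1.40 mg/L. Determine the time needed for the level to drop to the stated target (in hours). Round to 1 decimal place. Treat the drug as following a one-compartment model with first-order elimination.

k = ln2 / t½ = 0.693147 / 3.70 = 0.1873 h⁻¹
t = ln(C₀ / C) / k = ln(5.500 / 1.40) / 0.1873
  = ln(3.929) / 0.1873 = 1.368 / 0.1873 = 7.304 h

7.3 h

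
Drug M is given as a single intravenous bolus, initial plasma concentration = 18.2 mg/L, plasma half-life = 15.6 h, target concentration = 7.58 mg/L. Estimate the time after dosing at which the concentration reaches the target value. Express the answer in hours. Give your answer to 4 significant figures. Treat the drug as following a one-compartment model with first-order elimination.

19.71 h

k = ln2 / t½ = 0.693147 / 15.6 = 0.04443 h⁻¹
t = ln(C₀ / C) / k = ln(18.20 / 7.58) / 0.04443
  = ln(2.401) / 0.04443 = 0.8759 / 0.04443 = 19.71 h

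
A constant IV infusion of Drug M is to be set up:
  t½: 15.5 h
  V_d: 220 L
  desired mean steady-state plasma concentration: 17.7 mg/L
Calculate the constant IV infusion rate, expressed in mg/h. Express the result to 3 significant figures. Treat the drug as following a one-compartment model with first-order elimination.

k = ln2 / t½ = 0.693147 / 15.5 = 0.04472 h⁻¹
CL = k × Vd = 0.04472 × 220 = 9.838 L/h
At steady state, infusion rate R₀ = Css × CL = 17.7 × 9.838 = 174.1 mg/h

174 mg/h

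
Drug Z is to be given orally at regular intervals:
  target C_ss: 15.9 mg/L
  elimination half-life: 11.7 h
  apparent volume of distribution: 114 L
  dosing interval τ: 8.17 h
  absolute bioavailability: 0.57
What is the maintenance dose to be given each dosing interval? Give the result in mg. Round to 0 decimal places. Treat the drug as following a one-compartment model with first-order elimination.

1539 mg

k = ln2 / t½ = 0.693147 / 11.7 = 0.05924 h⁻¹
CL = k × Vd = 0.05924 × 114 = 6.753 L/h
At steady state, F × (Dose/τ) = Css × CL.
Dose = Css × CL × τ / F = 15.9 × 6.753 × 8.17 / 0.57 = 1539 mg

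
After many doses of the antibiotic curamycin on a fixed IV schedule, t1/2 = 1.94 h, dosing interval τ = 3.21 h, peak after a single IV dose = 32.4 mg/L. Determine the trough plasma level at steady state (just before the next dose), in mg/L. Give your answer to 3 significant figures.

15.1 mg/L

k = ln2 / t½ = 0.693147 / 1.94 = 0.3573 h⁻¹
e^(−kτ) = e^(−0.3573 × 3.21) = 0.3176
Accumulation ratio R = 1 / (1 − e^(−kτ)) = 1 / (1 − 0.3176) = 1.465
Steady-state trough = C₀ × R × e^(−kτ) = 32.4 × 1.465 × 0.3176 = 15.08 mg/L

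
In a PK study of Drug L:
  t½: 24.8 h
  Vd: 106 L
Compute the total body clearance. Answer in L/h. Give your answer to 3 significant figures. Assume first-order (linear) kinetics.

2.96 L/h

k = ln2 / t½ = 0.693147 / 24.8 = 0.02795 h⁻¹
CL = k × Vd = 0.02795 × 106 = 2.963 L/h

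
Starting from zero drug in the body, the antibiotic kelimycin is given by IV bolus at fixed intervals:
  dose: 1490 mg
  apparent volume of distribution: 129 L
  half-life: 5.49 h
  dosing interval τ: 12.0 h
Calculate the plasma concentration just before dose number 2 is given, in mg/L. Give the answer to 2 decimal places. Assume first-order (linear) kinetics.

2.54 mg/L

C₀ per dose = Dose / Vd = 1490 / 129 = 11.55 mg/L
k = ln2 / t½ = 0.693147 / 5.49 = 0.1263 h⁻¹
Fraction remaining after one interval: r = e^(−kτ) = e^(−0.1263 × 12.0) = 0.2197
Before dose 2, 1 dose has been given (aged 1τ).
C_trough = C₀ × r = 11.55 × 0.2197 = 2.538 mg/L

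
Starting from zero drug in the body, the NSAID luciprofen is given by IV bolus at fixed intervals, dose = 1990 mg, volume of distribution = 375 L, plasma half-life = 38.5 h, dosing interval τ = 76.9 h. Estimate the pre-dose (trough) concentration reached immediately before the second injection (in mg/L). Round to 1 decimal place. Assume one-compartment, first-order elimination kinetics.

1.3 mg/L

C₀ per dose = Dose / Vd = 1990 / 375 = 5.307 mg/L
k = ln2 / t½ = 0.693147 / 38.5 = 0.01800 h⁻¹
Fraction remaining after one interval: r = e^(−kτ) = e^(−0.01800 × 76.9) = 0.2505
Before dose 2, 1 dose has been given (aged 1τ).
C_trough = C₀ × r = 5.307 × 0.2505 = 1.329 mg/L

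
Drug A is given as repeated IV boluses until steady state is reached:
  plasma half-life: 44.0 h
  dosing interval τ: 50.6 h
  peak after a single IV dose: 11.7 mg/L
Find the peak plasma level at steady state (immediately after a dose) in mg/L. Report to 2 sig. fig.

21 mg/L

k = ln2 / t½ = 0.693147 / 44.0 = 0.01575 h⁻¹
e^(−kτ) = e^(−0.01575 × 50.6) = 0.4507
Accumulation ratio R = 1 / (1 − e^(−kτ)) = 1 / (1 − 0.4507) = 1.820
Steady-state peak = C₀ × R = 11.7 × 1.820 = 21.29 mg/L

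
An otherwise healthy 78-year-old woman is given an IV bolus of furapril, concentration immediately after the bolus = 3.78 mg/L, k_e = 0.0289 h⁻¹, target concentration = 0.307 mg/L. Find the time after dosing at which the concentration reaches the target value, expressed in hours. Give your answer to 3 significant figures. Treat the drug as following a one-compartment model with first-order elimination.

t = ln(C₀ / C) / k = ln(3.780 / 0.307) / 0.02890
  = ln(12.31) / 0.02890 = 2.510 / 0.02890 = 86.85 h

86.9 h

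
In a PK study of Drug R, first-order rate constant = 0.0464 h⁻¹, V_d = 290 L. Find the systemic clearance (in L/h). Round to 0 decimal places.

CL = k × Vd = 0.0464 × 290 = 13.46 L/h

13 L/h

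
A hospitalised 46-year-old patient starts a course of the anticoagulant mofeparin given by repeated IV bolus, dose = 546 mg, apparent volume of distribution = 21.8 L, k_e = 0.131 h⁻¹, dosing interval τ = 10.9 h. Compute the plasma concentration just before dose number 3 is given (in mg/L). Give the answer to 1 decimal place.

7.4 mg/L

C₀ per dose = Dose / Vd = 546 / 21.8 = 25.05 mg/L
Fraction remaining after one interval: r = e^(−kτ) = e^(−0.1310 × 10.9) = 0.2398
Before dose 3, 2 doses have been given (aged 1τ, 2τ).
C_trough = C₀ × (r + r²) = 25.05 × (0.2398 + 0.05750) = 7.447 mg/L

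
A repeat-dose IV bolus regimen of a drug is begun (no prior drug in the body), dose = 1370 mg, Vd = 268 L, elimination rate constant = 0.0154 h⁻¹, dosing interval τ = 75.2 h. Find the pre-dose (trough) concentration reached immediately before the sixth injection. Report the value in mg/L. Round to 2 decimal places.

C₀ per dose = Dose / Vd = 1370 / 268 = 5.112 mg/L
Fraction remaining after one interval: r = e^(−kτ) = e^(−0.01540 × 75.2) = 0.3141
Before dose 6, 5 doses have been given (aged 1τ, 2τ, 3τ, 4τ, 5τ).
C_trough = C₀ × (r + r² + … + r^5) = C₀ × r(1−r^5)/(1−r)
        = 5.112 × 0.3141 × (1 − 0.003057) / (1 − 0.3141) = 2.334 mg/L

2.33 mg/L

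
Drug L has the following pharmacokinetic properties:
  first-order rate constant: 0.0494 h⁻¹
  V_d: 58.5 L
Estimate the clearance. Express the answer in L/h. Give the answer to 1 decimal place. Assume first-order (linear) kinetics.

CL = k × Vd = 0.0494 × 58.5 = 2.890 L/h

2.9 L/h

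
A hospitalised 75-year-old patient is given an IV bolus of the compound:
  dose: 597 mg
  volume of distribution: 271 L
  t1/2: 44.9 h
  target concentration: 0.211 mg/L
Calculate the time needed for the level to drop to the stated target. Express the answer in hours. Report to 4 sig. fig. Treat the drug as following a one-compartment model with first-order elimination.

151.9 h

C₀ = Dose / Vd = 597.0 / 271 = 2.203 mg/L
k = ln2 / t½ = 0.693147 / 44.9 = 0.01544 h⁻¹
t = ln(C₀ / C) / k = ln(2.203 / 0.211) / 0.01544
  = ln(10.44) / 0.01544 = 2.346 / 0.01544 = 151.9 h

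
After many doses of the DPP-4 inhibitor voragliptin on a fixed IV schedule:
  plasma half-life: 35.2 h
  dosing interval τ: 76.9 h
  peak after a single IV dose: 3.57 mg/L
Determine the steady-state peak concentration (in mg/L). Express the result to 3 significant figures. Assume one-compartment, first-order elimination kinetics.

4.58 mg/L

k = ln2 / t½ = 0.693147 / 35.2 = 0.01969 h⁻¹
e^(−kτ) = e^(−0.01969 × 76.9) = 0.2200
Accumulation ratio R = 1 / (1 − e^(−kτ)) = 1 / (1 − 0.2200) = 1.282
Steady-state peak = C₀ × R = 3.57 × 1.282 = 4.577 mg/L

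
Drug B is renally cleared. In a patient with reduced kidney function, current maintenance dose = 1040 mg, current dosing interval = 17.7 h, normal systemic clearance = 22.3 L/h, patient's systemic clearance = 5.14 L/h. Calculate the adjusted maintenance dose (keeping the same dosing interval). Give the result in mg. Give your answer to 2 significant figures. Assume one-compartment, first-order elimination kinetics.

To keep the same average steady-state level, dosing rate must scale with clearance.
CL ratio = 5.14 / 22.3 = 0.2305
New dose (same interval) = 1040 × 0.2305 = 239.7 mg

240 mg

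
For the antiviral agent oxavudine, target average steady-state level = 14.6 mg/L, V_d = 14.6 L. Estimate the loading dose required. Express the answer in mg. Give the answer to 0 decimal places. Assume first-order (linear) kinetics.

213 mg

LD = Css × Vd = 14.6 × 14.6 = 213.2 mg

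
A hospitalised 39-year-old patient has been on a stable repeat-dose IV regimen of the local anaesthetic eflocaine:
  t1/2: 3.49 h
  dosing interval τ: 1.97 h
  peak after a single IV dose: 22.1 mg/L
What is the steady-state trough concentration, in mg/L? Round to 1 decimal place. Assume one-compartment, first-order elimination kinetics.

46.2 mg/L

k = ln2 / t½ = 0.693147 / 3.49 = 0.1986 h⁻¹
e^(−kτ) = e^(−0.1986 × 1.97) = 0.6762
Accumulation ratio R = 1 / (1 − e^(−kτ)) = 1 / (1 − 0.6762) = 3.088
Steady-state trough = C₀ × R × e^(−kτ) = 22.1 × 3.088 × 0.6762 = 46.15 mg/L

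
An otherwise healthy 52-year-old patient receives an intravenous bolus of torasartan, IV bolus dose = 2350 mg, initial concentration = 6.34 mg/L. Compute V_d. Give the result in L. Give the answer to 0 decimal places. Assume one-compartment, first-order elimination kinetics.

371 L

Vd = Dose / C₀ = 2350 / 6.34 = 370.7 L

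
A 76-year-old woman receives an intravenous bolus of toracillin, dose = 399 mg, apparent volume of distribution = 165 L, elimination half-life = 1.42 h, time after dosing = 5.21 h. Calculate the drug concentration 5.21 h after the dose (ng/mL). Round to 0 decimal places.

190 ng/mL

C₀ = Dose / Vd = 399.0 / 165 = 2.418 mg/L
k = ln2 / t½ = 0.693147 / 1.42 = 0.4881 h⁻¹
C = C₀ · e^(−k·t) = 2.418 × e^(−0.4881 × 5.21)
  = 2.418 × 0.07863 = 0.1901 mg/L
Convert: 0.1901 mg/L × 1000 = 190.1 ng/mL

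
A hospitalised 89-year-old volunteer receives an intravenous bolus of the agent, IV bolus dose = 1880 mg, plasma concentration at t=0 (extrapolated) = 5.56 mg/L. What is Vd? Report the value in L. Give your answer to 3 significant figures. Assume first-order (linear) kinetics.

Vd = Dose / C₀ = 1880 / 5.56 = 338.1 L

338 L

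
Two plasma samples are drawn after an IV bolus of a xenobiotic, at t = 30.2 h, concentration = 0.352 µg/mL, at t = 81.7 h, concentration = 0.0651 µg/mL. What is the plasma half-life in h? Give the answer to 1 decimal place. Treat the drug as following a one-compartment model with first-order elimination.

21.2 h

k = ln(C₁/C₂) / (t₂ − t₁) = ln(0.352/0.0651) / (81.7 − 30.2)
  = 1.688 / 51.50 = 0.03278 h⁻¹
t½ = ln2 / k = 0.693147 / 0.03278 = 21.15 h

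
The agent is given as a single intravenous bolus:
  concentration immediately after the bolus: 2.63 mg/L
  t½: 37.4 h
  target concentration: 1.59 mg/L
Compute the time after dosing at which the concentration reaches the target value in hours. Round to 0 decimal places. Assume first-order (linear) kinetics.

k = ln2 / t½ = 0.693147 / 37.4 = 0.01853 h⁻¹
t = ln(C₀ / C) / k = ln(2.630 / 1.59) / 0.01853
  = ln(1.654) / 0.01853 = 0.5032 / 0.01853 = 27.16 h

27 h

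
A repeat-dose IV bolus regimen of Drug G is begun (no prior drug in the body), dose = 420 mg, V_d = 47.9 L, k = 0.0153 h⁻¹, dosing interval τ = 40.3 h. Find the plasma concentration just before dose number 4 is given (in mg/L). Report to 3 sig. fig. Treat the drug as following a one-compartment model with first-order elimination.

8.67 mg/L

C₀ per dose = Dose / Vd = 420 / 47.9 = 8.768 mg/L
Fraction remaining after one interval: r = e^(−kτ) = e^(−0.01530 × 40.3) = 0.5398
Before dose 4, 3 doses have been given (aged 1τ, 2τ, 3τ).
C_trough = C₀ × (r + r² + … + r^3) = C₀ × r(1−r^3)/(1−r)
        = 8.768 × 0.5398 × (1 − 0.1573) / (1 − 0.5398) = 8.667 mg/L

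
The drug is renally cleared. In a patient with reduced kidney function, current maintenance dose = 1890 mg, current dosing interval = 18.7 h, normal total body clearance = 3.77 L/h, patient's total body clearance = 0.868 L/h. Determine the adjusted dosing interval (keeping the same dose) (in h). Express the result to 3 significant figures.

To keep the same average steady-state level, dosing rate must scale with clearance.
CL ratio = 0.868 / 3.77 = 0.2302
New interval (same dose) = 18.7 / 0.2302 = 81.23 h

81.2 h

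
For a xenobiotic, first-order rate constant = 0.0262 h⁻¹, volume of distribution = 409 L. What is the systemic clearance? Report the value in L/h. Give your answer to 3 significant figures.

10.7 L/h

CL = k × Vd = 0.0262 × 409 = 10.72 L/h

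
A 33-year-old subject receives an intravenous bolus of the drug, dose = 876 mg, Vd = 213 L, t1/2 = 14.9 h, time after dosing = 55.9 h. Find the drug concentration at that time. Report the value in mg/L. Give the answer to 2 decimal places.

C₀ = Dose / Vd = 876.0 / 213 = 4.113 mg/L
k = ln2 / t½ = 0.693147 / 14.9 = 0.04652 h⁻¹
C = C₀ · e^(−k·t) = 4.113 × e^(−0.04652 × 55.9)
  = 4.113 × 0.07424 = 0.3053 mg/L

0.31 mg/L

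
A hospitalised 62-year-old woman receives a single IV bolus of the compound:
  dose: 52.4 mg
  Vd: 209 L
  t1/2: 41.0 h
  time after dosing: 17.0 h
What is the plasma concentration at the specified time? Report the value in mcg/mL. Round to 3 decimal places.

0.188 mcg/mL

C₀ = Dose / Vd = 52.40 / 209 = 0.2507 mg/L
k = ln2 / t½ = 0.693147 / 41.0 = 0.01691 h⁻¹
C = C₀ · e^(−k·t) = 0.2507 × e^(−0.01691 × 17.0)
  = 0.2507 × 0.7502 = 0.1881 mg/L
(0.1881 mg/L = 0.1881 mcg/mL)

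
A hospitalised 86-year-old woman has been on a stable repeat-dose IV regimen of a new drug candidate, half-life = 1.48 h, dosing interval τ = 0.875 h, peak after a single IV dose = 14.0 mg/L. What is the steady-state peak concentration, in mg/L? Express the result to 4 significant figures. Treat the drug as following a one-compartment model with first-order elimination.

41.64 mg/L

k = ln2 / t½ = 0.693147 / 1.48 = 0.4683 h⁻¹
e^(−kτ) = e^(−0.4683 × 0.875) = 0.6638
Accumulation ratio R = 1 / (1 − e^(−kτ)) = 1 / (1 − 0.6638) = 2.974
Steady-state peak = C₀ × R = 14.0 × 2.974 = 41.64 mg/L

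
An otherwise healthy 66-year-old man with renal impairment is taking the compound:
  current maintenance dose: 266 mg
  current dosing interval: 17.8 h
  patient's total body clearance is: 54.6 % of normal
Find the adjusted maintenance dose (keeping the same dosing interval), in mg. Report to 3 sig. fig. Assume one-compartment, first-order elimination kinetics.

To keep the same average steady-state level, dosing rate must scale with clearance.
CL ratio = 54.6 / 100 = 0.5460
New dose (same interval) = 266 × 0.5460 = 145.2 mg

145 mg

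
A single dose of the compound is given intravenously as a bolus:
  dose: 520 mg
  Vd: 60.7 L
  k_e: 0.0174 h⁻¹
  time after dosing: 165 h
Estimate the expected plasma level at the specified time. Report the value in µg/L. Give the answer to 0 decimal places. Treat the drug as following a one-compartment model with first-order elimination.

485 µg/L

C₀ = Dose / Vd = 520.0 / 60.7 = 8.567 mg/L
C = C₀ · e^(−k·t) = 8.567 × e^(−0.01740 × 165)
  = 8.567 × 0.05664 = 0.4852 mg/L
Convert: 0.4852 mg/L × 1000 = 485.2 µg/L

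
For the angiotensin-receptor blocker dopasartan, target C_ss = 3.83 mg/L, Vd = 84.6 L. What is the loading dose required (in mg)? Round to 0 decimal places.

324 mg

LD = Css × Vd = 3.83 × 84.6 = 324.0 mg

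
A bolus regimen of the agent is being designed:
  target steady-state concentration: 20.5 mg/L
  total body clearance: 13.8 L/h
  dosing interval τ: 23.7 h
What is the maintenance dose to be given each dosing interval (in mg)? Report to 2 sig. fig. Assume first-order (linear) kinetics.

At steady state, Dose/τ = Css × CL.
Dose = Css × CL × τ = 20.5 × 13.80 × 23.7 = 6705 mg

6700 mg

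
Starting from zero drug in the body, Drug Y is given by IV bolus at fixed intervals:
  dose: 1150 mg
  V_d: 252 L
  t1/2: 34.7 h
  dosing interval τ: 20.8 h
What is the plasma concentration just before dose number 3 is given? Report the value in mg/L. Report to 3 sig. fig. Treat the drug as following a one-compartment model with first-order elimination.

C₀ per dose = Dose / Vd = 1150 / 252 = 4.563 mg/L
k = ln2 / t½ = 0.693147 / 34.7 = 0.01998 h⁻¹
Fraction remaining after one interval: r = e^(−kτ) = e^(−0.01998 × 20.8) = 0.6600
Before dose 3, 2 doses have been given (aged 1τ, 2τ).
C_trough = C₀ × (r + r²) = 4.563 × (0.6600 + 0.4356) = 4.999 mg/L

5.00 mg/L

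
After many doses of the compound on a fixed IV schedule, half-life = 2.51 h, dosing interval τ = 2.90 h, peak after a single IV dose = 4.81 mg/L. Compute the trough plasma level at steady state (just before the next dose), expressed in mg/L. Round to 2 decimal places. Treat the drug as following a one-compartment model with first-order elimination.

3.92 mg/L

k = ln2 / t½ = 0.693147 / 2.51 = 0.2762 h⁻¹
e^(−kτ) = e^(−0.2762 × 2.90) = 0.4489
Accumulation ratio R = 1 / (1 − e^(−kτ)) = 1 / (1 − 0.4489) = 1.815
Steady-state trough = C₀ × R × e^(−kτ) = 4.81 × 1.815 × 0.4489 = 3.919 mg/L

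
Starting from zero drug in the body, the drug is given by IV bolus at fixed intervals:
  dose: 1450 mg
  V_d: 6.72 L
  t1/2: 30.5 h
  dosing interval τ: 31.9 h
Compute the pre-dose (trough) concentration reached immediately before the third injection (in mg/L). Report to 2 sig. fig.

C₀ per dose = Dose / Vd = 1450 / 6.72 = 215.8 mg/L
k = ln2 / t½ = 0.693147 / 30.5 = 0.02273 h⁻¹
Fraction remaining after one interval: r = e^(−kτ) = e^(−0.02273 × 31.9) = 0.4843
Before dose 3, 2 doses have been given (aged 1τ, 2τ).
C_trough = C₀ × (r + r²) = 215.8 × (0.4843 + 0.2345) = 155.1 mg/L

160 mg/L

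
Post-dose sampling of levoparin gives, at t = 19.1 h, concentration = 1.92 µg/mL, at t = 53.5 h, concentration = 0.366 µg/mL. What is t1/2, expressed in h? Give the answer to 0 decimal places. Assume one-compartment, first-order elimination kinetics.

14 h

k = ln(C₁/C₂) / (t₂ − t₁) = ln(1.92/0.366) / (53.5 − 19.1)
  = 1.657 / 34.40 = 0.04817 h⁻¹
t½ = ln2 / k = 0.693147 / 0.04817 = 14.39 h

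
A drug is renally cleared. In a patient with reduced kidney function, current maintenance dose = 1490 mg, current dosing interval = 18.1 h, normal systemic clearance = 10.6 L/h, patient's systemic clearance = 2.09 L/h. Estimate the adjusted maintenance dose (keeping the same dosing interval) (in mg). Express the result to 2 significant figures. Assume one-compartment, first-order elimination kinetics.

290 mg

To keep the same average steady-state level, dosing rate must scale with clearance.
CL ratio = 2.09 / 10.6 = 0.1972
New dose (same interval) = 1490 × 0.1972 = 293.8 mg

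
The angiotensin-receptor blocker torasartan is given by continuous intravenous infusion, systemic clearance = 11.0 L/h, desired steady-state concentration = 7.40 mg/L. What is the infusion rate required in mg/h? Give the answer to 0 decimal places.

At steady state, infusion rate R₀ = Css × CL = 7.40 × 11.00 = 81.40 mg/h

81 mg/h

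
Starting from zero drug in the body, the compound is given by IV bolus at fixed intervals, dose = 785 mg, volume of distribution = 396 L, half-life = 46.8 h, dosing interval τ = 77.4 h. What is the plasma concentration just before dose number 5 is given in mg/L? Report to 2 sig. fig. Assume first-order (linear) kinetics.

0.91 mg/L

C₀ per dose = Dose / Vd = 785 / 396 = 1.982 mg/L
k = ln2 / t½ = 0.693147 / 46.8 = 0.01481 h⁻¹
Fraction remaining after one interval: r = e^(−kτ) = e^(−0.01481 × 77.4) = 0.3178
Before dose 5, 4 doses have been given (aged 1τ, 2τ, 3τ, 4τ).
C_trough = C₀ × (r + r² + … + r^4) = C₀ × r(1−r^4)/(1−r)
        = 1.982 × 0.3178 × (1 − 0.01020) / (1 − 0.3178) = 0.9139 mg/L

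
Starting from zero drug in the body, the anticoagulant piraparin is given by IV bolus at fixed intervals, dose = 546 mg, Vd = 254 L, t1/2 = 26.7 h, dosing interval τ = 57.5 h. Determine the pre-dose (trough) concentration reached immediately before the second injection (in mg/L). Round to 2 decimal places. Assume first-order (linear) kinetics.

0.48 mg/L

C₀ per dose = Dose / Vd = 546 / 254 = 2.150 mg/L
k = ln2 / t½ = 0.693147 / 26.7 = 0.02596 h⁻¹
Fraction remaining after one interval: r = e^(−kτ) = e^(−0.02596 × 57.5) = 0.2248
Before dose 2, 1 dose has been given (aged 1τ).
C_trough = C₀ × r = 2.150 × 0.2248 = 0.4833 mg/L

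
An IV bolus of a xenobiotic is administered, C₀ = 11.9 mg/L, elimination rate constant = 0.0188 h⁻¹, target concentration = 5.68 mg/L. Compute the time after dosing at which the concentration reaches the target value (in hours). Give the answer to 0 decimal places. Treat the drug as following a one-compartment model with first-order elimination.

39 h

t = ln(C₀ / C) / k = ln(11.90 / 5.68) / 0.01880
  = ln(2.095) / 0.01880 = 0.7396 / 0.01880 = 39.34 h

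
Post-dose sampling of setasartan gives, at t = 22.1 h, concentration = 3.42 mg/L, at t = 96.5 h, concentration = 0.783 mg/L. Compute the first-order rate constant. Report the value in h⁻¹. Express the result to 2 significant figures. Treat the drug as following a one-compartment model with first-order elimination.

k = ln(C₁/C₂) / (t₂ − t₁) = ln(3.42/0.783) / (96.5 − 22.1)
  = 1.474 / 74.40 = 0.01981 h⁻¹

0.020 h⁻¹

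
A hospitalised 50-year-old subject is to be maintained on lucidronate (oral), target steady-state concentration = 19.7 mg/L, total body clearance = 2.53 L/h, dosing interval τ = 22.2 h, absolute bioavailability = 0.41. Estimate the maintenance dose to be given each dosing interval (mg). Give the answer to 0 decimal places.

At steady state, F × (Dose/τ) = Css × CL.
Dose = Css × CL × τ / F = 19.7 × 2.530 × 22.2 / 0.41 = 2699 mg

2699 mg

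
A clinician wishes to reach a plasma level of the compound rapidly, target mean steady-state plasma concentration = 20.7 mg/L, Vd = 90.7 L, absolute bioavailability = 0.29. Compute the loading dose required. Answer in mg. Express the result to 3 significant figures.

6470 mg

LD = Css × Vd / F = 20.7 × 90.7 / 0.29 = 6474 mg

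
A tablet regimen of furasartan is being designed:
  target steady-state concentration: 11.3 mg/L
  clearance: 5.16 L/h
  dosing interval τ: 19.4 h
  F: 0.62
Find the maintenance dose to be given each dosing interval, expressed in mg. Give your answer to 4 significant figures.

At steady state, F × (Dose/τ) = Css × CL.
Dose = Css × CL × τ / F = 11.3 × 5.160 × 19.4 / 0.62 = 1824 mg

1824 mg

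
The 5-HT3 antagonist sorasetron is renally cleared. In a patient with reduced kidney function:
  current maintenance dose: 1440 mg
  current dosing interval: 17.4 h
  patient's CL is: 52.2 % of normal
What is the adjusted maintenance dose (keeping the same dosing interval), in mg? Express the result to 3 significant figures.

To keep the same average steady-state level, dosing rate must scale with clearance.
CL ratio = 52.2 / 100 = 0.5220
New dose (same interval) = 1440 × 0.5220 = 751.7 mg

752 mg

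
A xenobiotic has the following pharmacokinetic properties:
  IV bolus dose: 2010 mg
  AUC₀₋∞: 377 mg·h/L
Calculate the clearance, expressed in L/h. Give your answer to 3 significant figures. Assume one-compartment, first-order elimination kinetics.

CL = Dose / AUC = 2010 / 377 = 5.332 L/h

5.33 L/h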